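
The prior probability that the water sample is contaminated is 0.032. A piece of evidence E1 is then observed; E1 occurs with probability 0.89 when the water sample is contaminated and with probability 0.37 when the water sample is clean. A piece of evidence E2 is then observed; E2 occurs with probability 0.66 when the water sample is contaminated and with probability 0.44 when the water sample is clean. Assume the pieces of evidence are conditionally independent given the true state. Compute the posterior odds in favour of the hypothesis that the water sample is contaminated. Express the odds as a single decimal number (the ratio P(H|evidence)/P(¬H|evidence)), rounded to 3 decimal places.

Posterior odds ≈ 0.119

Prior odds = 0.032/(1−0.032) = 0.033058. In log-odds, ln(0.033058) = -3.4095.
Add log likelihood ratios: ln(2.4054) + ln(1.5000) = 1.2832.
Posterior log-odds = -2.1263, so posterior odds = exp(-2.1263) = 0.11928.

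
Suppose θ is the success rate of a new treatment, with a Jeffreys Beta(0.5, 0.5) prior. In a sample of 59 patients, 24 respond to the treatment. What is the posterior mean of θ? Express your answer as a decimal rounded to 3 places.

Observing 24 successes and 35 failures updates Beta(0.5, 0.5) by adding the success and failure counts to the two shape parameters: α = 0.5+24 = 24.5, β = 0.5+35 = 35.5.
Posterior mean = α/(α+β) = 24.5/60 = 0.408.

Posterior mean ≈ 0.408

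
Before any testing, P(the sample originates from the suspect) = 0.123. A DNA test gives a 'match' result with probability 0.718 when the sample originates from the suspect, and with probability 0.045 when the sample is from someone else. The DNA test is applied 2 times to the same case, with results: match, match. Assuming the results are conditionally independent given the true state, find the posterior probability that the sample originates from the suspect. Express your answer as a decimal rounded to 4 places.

Posterior P(H) ≈ 0.9728

With H the event that the sample originates from the suspect, the joint likelihood of the observed sequence is P(data|H) = 0.718·0.718 = 0.51552 and P(data|¬H) = 0.045·0.045 = 0.0020250.
Bayes: P(H|data) = 0.123·0.51552 / (0.123·0.51552 + 0.877·0.0020250) = 0.063409/0.065185 = 0.9728.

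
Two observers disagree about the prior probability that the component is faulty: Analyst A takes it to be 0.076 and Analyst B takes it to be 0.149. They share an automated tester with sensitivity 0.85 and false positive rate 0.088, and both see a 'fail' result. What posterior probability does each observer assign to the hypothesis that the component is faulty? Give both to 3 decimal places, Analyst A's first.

The likelihood ratio for a 'fail' result is 0.85/0.088 = 9.6591.
Analyst A: prior odds 0.076/0.924 = 0.082251; posterior odds 0.79447; posterior probability 0.443.
Analyst B: prior odds 0.149/0.851 = 0.17509; posterior odds 1.6912; posterior probability 0.628.

Analyst A: 0.443; Analyst B: 0.628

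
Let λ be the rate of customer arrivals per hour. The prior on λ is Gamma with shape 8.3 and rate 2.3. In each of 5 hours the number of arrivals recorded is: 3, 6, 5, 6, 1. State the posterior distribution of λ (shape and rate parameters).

The Poisson likelihood adds the total count to the shape and the number of exposure periods to the rate. Here ∑xᵢ = 21 and n = 5, so shape 8.3→29.3 and rate 2.3→7.3.

Posterior: Gamma(shape=29.3, rate=7.3)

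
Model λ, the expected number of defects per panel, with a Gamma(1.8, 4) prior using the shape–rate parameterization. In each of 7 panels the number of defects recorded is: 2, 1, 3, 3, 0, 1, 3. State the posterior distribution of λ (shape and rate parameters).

Total count ∑xᵢ = 13 over n = 7 panels.
Gamma is conjugate to the Poisson likelihood: posterior is Gamma(shape = 1.8+13 = 14.8, rate = 4+7 = 11).

Posterior: Gamma(shape=14.8, rate=11)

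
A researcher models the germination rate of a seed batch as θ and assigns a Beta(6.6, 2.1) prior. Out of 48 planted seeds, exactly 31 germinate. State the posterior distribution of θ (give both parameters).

Posterior: Beta(37.6, 19.1)

The binomial likelihood is conjugate to the Beta prior: with 31 successes and 17 failures, the posterior is Beta(6.6+31, 2.1+17) = Beta(37.6, 19.1).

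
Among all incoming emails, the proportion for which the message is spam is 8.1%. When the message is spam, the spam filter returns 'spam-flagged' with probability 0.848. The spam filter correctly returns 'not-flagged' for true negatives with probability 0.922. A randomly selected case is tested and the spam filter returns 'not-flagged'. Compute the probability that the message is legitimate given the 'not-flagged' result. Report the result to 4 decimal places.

P(¬H | E) ≈ 0.9857

Let H be the event that the message is spam. P(H) = 0.081, so P(¬H) = 0.919. With E the 'not-flagged' result, P(E|H) = 0.152 and P(E|¬H) = 0.922.
P(E) = 0.152·0.081 + 0.922·0.919 = 0.012312 + 0.84732 = 0.85963.
By Bayes' theorem, P(H|E) = 0.012312 / 0.85963 = 0.0143. Hence P(¬H|E) = 1 − 0.0143 = 0.9857.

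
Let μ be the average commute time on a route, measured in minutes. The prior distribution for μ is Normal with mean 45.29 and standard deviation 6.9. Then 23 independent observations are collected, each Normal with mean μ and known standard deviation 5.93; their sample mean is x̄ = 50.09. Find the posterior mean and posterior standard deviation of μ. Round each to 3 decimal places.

Prior precision 1/τ₀² = 1/6.9² = 0.0210040; data precision n/σ² = 23/5.93² = 0.654061.
Posterior precision = 0.0210040 + 0.654061 = 0.675065, giving posterior SD = 1/√0.675065 = 1.217.
Posterior mean = (0.0210040·45.29 + 0.654061·50.09) / 0.675065 = 49.941.

Posterior mean ≈ 49.941; posterior SD ≈ 1.217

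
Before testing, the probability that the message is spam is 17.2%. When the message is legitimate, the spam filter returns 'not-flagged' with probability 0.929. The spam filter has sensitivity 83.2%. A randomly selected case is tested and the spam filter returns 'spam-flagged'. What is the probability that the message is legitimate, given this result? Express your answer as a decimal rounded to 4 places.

P(¬H | E) ≈ 0.2912

Let H be the event that the message is spam. P(H) = 0.172, so P(¬H) = 0.828. With E the 'spam-flagged' result, P(E|H) = 0.832 and P(E|¬H) = 0.071.
P(E) = 0.832·0.172 + 0.071·0.828 = 0.14310 + 0.058788 = 0.20189.
By Bayes' theorem, P(H|E) = 0.14310 / 0.20189 = 0.7088. Hence P(¬H|E) = 1 − 0.7088 = 0.2912.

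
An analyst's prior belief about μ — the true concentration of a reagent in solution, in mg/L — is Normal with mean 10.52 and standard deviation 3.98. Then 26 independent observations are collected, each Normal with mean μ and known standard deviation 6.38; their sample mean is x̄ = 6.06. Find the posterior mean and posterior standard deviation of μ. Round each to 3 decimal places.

Posterior mean ≈ 6.461; posterior SD ≈ 1.194

Prior precision 1/τ₀² = 1/3.98² = 0.0631297; data precision n/σ² = 26/6.38² = 0.638752.
Posterior precision = 0.0631297 + 0.638752 = 0.701881, giving posterior SD = 1/√0.701881 = 1.194.
Posterior mean = (0.0631297·10.52 + 0.638752·6.06) / 0.701881 = 6.461.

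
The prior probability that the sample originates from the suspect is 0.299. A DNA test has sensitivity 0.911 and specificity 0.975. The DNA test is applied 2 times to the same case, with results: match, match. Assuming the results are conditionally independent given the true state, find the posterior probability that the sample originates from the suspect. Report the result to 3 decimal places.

Posterior P(H) ≈ 0.998

Let H be the event that the sample originates from the suspect; start with P(H) = 0.299. P('match'|H) = 0.911, P('match'|¬H) = 0.025.
Update on result 1 ('match'): P(H) ← 0.911·0.2990 / (0.911·0.2990 + 0.025·0.7010) = 0.27239/0.28991 = 0.9396.
Update on result 2 ('match'): P(H) ← 0.911·0.9396 / (0.911·0.9396 + 0.025·0.0604) = 0.85593/0.85744 = 0.9982.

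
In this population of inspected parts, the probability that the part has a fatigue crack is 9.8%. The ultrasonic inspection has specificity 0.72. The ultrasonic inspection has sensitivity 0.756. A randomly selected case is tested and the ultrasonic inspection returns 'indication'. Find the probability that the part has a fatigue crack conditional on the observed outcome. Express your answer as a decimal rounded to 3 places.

P(H | E) ≈ 0.227

Write H for 'the part has a fatigue crack'. Prior odds H:¬H = 0.098/0.902 = 0.10865. For the 'indication' outcome, the likelihood ratio is 0.756/0.28 = 2.7000.
Posterior odds = 0.10865 × 2.7000 = 0.29335, so P(H|E) = 0.29335/(1+0.29335) = 0.227.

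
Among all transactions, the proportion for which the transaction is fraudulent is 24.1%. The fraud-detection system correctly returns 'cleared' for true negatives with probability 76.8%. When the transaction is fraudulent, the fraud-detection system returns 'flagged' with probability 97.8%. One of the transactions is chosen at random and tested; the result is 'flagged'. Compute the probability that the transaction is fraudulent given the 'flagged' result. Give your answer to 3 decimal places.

P(H | E) ≈ 0.572

Write H for 'the transaction is fraudulent'. Prior odds H:¬H = 0.241/0.759 = 0.31752. For the 'flagged' outcome, the likelihood ratio is 0.978/0.232 = 4.2155.
Posterior odds = 0.31752 × 4.2155 = 1.3385, so P(H|E) = 1.3385/(1+1.3385) = 0.572.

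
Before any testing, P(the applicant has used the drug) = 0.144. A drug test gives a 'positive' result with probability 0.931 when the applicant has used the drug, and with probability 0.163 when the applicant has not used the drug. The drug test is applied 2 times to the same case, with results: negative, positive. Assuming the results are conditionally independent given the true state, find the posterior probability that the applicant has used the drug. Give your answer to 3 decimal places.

Posterior P(H) ≈ 0.073

Let H be the event that the applicant has used the drug; start with P(H) = 0.144. P('positive'|H) = 0.931, P('positive'|¬H) = 0.163.
Update on result 1 ('negative'): P(H) ← 0.069·0.1440 / (0.069·0.1440 + 0.837·0.8560) = 0.0099360/0.72641 = 0.0137.
Update on result 2 ('positive'): P(H) ← 0.931·0.0137 / (0.931·0.0137 + 0.163·0.9863) = 0.012734/0.17350 = 0.0734.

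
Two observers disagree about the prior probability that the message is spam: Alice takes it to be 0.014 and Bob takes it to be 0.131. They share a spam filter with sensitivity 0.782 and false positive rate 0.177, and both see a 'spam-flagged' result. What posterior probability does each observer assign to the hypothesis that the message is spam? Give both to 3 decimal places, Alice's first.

The likelihood ratio for a 'spam-flagged' result is 0.782/0.177 = 4.4181.
Alice: prior odds 0.014/0.986 = 0.014199; posterior odds 0.062731; posterior probability 0.059.
Bob: prior odds 0.131/0.869 = 0.15075; posterior odds 0.66602; posterior probability 0.400.

Alice: 0.059; Bob: 0.400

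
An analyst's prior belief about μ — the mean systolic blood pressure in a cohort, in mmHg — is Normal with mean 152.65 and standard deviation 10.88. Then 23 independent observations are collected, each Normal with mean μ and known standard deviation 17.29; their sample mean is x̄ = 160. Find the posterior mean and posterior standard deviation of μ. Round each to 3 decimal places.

With known σ, the Normal prior is conjugate. Weight on the data is w = (n/σ²)/(n/σ² + 1/τ₀²) = 0.0769375/(0.0769375+0.00844777) = 0.90106.
Posterior mean = w·x̄ + (1−w)·μ₀ = 0.90106·160 + 0.098937·152.65 = 159.273. Posterior variance = 1/(0.0769375+0.00844777) = 11.7116, so SD = 3.422.

Posterior mean ≈ 159.273; posterior SD ≈ 3.422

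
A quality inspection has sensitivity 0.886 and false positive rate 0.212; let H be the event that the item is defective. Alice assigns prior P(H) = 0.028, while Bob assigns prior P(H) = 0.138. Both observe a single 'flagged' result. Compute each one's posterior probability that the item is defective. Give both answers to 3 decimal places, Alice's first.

Alice: 0.107; Bob: 0.401

P('+'|H) = 0.886, P('+'|¬H) = 0.212.
Alice: numerator 0.886·0.028 = 0.024808; evidence = 0.024808+0.212·0.972 = 0.23087; posterior = 0.107.
Bob: numerator 0.886·0.138 = 0.12227; evidence = 0.12227+0.212·0.862 = 0.30501; posterior = 0.401.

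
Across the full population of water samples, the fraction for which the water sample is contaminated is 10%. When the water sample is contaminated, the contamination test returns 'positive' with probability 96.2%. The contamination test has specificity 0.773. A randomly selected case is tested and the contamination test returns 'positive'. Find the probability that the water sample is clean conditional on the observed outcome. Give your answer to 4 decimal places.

Write H for 'the water sample is contaminated'. Prior odds H:¬H = 0.1/0.9 = 0.11111. For the 'positive' outcome, the likelihood ratio is 0.962/0.227 = 4.2379.
Posterior odds = 0.11111 × 4.2379 = 0.47088, so P(H|E) = 0.47088/(1+0.47088) = 0.3201. Then P(¬H|E) = 1 − 0.3201 = 0.6799.

P(¬H | E) ≈ 0.6799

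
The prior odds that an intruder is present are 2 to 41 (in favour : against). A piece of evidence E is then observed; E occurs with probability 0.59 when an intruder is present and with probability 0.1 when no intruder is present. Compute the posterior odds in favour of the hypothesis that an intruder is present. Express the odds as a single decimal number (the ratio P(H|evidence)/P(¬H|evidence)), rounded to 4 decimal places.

Prior odds = 2/41 = 0.048780. In log-odds, ln(0.048780) = -3.0204.
Add log likelihood ratio: ln(5.9000) = 1.7750.
Posterior log-odds = -1.2455, so posterior odds = exp(-1.2455) = 0.28780.

Posterior odds ≈ 0.2878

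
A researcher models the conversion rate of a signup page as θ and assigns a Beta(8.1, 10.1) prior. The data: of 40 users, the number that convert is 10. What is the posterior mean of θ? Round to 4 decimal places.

Posterior mean ≈ 0.3110

The binomial likelihood is conjugate to the Beta prior: with 10 successes and 30 failures, the posterior is Beta(8.1+10, 10.1+30) = Beta(18.1, 40.1).
E[θ | data] = 18.1/(18.1+40.1) = 0.3110.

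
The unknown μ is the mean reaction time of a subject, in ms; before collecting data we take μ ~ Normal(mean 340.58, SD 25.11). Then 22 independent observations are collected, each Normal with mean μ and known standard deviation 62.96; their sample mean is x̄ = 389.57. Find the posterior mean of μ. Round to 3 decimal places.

Posterior mean ≈ 378.682

Prior precision 1/τ₀² = 1/25.11² = 0.00158601; data precision n/σ² = 22/62.96² = 0.00555000.
Posterior precision = 0.00158601 + 0.00555000 = 0.00713602.
Posterior mean = (0.00158601·340.58 + 0.00555000·389.57) / 0.00713602 = 378.682.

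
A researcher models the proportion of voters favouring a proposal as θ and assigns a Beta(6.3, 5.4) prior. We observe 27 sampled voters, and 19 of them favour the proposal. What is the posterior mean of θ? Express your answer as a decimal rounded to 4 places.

Posterior mean ≈ 0.6537

The binomial likelihood is conjugate to the Beta prior: with 19 successes and 8 failures, the posterior is Beta(6.3+19, 5.4+8) = Beta(25.3, 13.4).
Posterior mean = α/(α+β) = 25.3/38.7 = 0.6537.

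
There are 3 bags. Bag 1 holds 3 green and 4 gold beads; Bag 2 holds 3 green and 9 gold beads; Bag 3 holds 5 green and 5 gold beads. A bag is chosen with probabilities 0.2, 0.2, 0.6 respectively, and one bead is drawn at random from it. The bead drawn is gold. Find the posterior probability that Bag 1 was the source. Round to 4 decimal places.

Posterior probability ≈ 0.2025

Tabulate prior·likelihood by source: [1] prior 0.2, lik 0.5714, product 0.1143; [2] prior 0.2, lik 0.75, product 0.1500; [3] prior 0.6, lik 0.5, product 0.3000.
Normalizing constant = 0.56429; the posterior for Bag 1 is its product over the sum, 0.1143/0.56429 = 0.2025.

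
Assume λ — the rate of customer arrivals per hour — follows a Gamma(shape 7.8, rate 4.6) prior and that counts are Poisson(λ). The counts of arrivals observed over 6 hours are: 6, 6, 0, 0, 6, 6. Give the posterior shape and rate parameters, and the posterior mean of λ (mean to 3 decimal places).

Posterior: Gamma(shape=31.8, rate=10.6); mean ≈ 3.000

The Poisson likelihood adds the total count to the shape and the number of exposure periods to the rate. Here ∑xᵢ = 24 and n = 6, so shape 7.8→31.8 and rate 4.6→10.6.
Posterior mean = shape/rate = 31.8/10.6 = 3.000.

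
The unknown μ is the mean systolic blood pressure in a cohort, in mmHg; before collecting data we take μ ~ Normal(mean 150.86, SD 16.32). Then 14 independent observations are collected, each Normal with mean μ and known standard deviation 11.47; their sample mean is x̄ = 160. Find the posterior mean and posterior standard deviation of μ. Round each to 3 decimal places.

Posterior mean ≈ 159.689; posterior SD ≈ 3.013

With known σ, the Normal prior is conjugate. Weight on the data is w = (n/σ²)/(n/σ² + 1/τ₀²) = 0.106415/(0.106415+0.00375457) = 0.96592.
Posterior mean = w·x̄ + (1−w)·μ₀ = 0.96592·160 + 0.034080·150.86 = 159.689. Posterior variance = 1/(0.106415+0.00375457) = 9.07695, so SD = 3.013.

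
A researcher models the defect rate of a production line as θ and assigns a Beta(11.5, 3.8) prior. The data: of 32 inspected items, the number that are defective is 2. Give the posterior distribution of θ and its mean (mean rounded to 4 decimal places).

The binomial likelihood is conjugate to the Beta prior: with 2 successes and 30 failures, the posterior is Beta(11.5+2, 3.8+30) = Beta(13.5, 33.8).
E[θ | data] = 13.5/(13.5+33.8) = 0.2854.

Posterior: Beta(13.5, 33.8); mean ≈ 0.2854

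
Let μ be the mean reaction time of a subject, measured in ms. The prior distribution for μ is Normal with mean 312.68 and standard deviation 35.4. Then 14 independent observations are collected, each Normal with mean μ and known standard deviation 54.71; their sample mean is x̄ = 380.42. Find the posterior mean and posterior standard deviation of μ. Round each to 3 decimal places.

Posterior mean ≈ 370.547; posterior SD ≈ 13.514

Prior precision 1/τ₀² = 1/35.4² = 0.00079798; data precision n/σ² = 14/54.71² = 0.00467729.
Posterior precision = 0.00079798 + 0.00467729 = 0.00547528, giving posterior SD = 1/√0.00547528 = 13.514.
Posterior mean = (0.00079798·312.68 + 0.00467729·380.42) / 0.00547528 = 370.547.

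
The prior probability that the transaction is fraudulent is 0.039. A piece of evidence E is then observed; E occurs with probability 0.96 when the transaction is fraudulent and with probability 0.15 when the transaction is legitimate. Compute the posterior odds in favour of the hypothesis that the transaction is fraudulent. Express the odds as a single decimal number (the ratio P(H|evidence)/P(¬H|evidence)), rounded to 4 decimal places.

Prior odds = 0.039/(1−0.039) = 0.040583. In log-odds, ln(0.040583) = -3.2044.
Add log likelihood ratio: ln(6.4000) = 1.8563.
Posterior log-odds = -1.3481, so posterior odds = exp(-1.3481) = 0.25973.

Posterior odds ≈ 0.2597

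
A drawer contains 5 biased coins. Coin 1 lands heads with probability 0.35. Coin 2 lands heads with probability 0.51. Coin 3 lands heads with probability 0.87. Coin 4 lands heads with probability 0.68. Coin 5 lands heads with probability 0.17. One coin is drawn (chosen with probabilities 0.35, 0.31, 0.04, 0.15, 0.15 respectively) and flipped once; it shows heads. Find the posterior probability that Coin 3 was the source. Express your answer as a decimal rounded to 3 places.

Tabulate prior·likelihood by source: [1] prior 0.35, lik 0.35, product 0.1225; [2] prior 0.31, lik 0.51, product 0.1581; [3] prior 0.04, lik 0.87, product 0.03480; [4] prior 0.15, lik 0.68, product 0.1020; [5] prior 0.15, lik 0.17, product 0.02550.
Normalizing constant = 0.44290; the posterior for Coin 3 is its product over the sum, 0.03480/0.44290 = 0.079.

Posterior probability ≈ 0.079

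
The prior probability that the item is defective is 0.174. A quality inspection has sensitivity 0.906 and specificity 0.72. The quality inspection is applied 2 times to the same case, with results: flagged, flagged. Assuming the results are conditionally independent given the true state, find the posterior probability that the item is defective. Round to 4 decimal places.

With H the event that the item is defective, the joint likelihood of the observed sequence is P(data|H) = 0.906·0.906 = 0.82084 and P(data|¬H) = 0.28·0.28 = 0.078400.
Bayes: P(H|data) = 0.174·0.82084 / (0.174·0.82084 + 0.826·0.078400) = 0.14283/0.20758 = 0.6880.

Posterior P(H) ≈ 0.6880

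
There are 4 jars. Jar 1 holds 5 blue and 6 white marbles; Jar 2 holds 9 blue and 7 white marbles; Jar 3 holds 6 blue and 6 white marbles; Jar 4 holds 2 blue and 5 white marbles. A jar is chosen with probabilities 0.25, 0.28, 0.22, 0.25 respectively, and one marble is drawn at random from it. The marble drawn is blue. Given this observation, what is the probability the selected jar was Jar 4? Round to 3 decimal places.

Posterior probability ≈ 0.158

Tabulate prior·likelihood by source: [1] prior 0.25, lik 0.4545, product 0.1136; [2] prior 0.28, lik 0.5625, product 0.1575; [3] prior 0.22, lik 0.5, product 0.1100; [4] prior 0.25, lik 0.2857, product 0.07143.
Normalizing constant = 0.45256; the posterior for Jar 4 is its product over the sum, 0.07143/0.45256 = 0.158.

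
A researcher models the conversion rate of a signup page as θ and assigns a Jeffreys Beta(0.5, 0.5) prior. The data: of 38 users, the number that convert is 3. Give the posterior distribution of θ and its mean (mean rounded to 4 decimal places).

Posterior: Beta(3.5, 35.5); mean ≈ 0.0897

The binomial likelihood is conjugate to the Beta prior: with 3 successes and 35 failures, the posterior is Beta(0.5+3, 0.5+35) = Beta(3.5, 35.5).
E[θ | data] = 3.5/(3.5+35.5) = 0.0897.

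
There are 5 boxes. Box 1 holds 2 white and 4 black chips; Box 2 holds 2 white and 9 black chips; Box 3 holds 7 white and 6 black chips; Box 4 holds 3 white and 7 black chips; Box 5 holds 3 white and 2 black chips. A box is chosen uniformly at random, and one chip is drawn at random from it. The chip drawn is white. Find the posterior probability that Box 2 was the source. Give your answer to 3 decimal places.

P(white|Box 1) = 0.3333; P(white|Box 2) = 0.1818; P(white|Box 3) = 0.5385; P(white|Box 4) = 0.3; P(white|Box 5) = 0.6.
Prior × likelihood for each source: 0.2·0.3333=0.06667, 0.2·0.1818=0.03636, 0.2·0.5385=0.1077, 0.2·0.3=0.06000, 0.2·0.6=0.1200. Summing gives P(white) = 0.39072.
P(Box 2 | white) = 0.03636 / 0.39072 = 0.093.

Posterior probability ≈ 0.093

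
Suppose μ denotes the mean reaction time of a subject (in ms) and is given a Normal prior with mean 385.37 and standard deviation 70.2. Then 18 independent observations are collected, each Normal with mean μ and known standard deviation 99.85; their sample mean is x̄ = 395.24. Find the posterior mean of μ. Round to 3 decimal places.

Posterior mean ≈ 394.243

With known σ, the Normal prior is conjugate. Weight on the data is w = (n/σ²)/(n/σ² + 1/τ₀²) = 0.00180541/(0.00180541+0.00020292) = 0.89896.
Posterior mean = w·x̄ + (1−w)·μ₀ = 0.89896·395.24 + 0.10104·385.37 = 394.243.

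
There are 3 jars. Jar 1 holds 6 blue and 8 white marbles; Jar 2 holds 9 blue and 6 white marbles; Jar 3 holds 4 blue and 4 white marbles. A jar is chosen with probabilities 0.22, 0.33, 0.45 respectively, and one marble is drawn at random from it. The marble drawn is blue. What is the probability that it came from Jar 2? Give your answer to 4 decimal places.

P(blue|Jar 1) = 0.4286; P(blue|Jar 2) = 0.6; P(blue|Jar 3) = 0.5.
Prior × likelihood for each source: 0.22·0.4286=0.09429, 0.33·0.6=0.1980, 0.45·0.5=0.2250. Summing gives P(blue) = 0.51729.
P(Jar 2 | blue) = 0.1980 / 0.51729 = 0.3828.

Posterior probability ≈ 0.3828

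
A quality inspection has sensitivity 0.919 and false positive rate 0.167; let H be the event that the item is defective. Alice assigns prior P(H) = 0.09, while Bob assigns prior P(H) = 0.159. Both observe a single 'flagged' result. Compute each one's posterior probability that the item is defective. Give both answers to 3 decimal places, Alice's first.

Alice: 0.352; Bob: 0.510

P('+'|H) = 0.919, P('+'|¬H) = 0.167.
Alice: numerator 0.919·0.09 = 0.082710; evidence = 0.082710+0.167·0.91 = 0.23468; posterior = 0.352.
Bob: numerator 0.919·0.159 = 0.14612; evidence = 0.14612+0.167·0.841 = 0.28657; posterior = 0.510.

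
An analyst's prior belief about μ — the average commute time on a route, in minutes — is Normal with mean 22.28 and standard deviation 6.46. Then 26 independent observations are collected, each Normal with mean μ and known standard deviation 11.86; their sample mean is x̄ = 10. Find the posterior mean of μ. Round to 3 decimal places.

Posterior mean ≈ 11.409

With known σ, the Normal prior is conjugate. Weight on the data is w = (n/σ²)/(n/σ² + 1/τ₀²) = 0.184843/(0.184843+0.0239627) = 0.88524.
Posterior mean = w·x̄ + (1−w)·μ₀ = 0.88524·10 + 0.11476·22.28 = 11.409.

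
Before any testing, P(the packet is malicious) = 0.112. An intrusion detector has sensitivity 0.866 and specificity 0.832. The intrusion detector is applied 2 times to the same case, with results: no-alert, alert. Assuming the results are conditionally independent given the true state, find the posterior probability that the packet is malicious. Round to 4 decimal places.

Posterior P(H) ≈ 0.0948

Let H be the event that the packet is malicious; start with P(H) = 0.112. P('alert'|H) = 0.866, P('alert'|¬H) = 0.168.
Update on result 1 ('no-alert'): P(H) ← 0.134·0.1120 / (0.134·0.1120 + 0.832·0.8880) = 0.015008/0.75382 = 0.0199.
Update on result 2 ('alert'): P(H) ← 0.866·0.0199 / (0.866·0.0199 + 0.168·0.9801) = 0.017241/0.18190 = 0.0948.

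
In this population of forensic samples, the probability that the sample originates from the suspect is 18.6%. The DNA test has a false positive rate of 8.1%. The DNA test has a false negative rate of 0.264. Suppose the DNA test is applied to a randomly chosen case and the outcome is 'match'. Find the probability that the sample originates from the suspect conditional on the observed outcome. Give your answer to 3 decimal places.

P(H | E) ≈ 0.675

Let H be the event that the sample originates from the suspect. P(H) = 0.186, so P(¬H) = 0.814. With E the 'match' result, P(E|H) = 0.736 and P(E|¬H) = 0.081.
P(E) = 0.736·0.186 + 0.081·0.814 = 0.13690 + 0.065934 = 0.20283.
By Bayes' theorem, P(H|E) = 0.13690 / 0.20283 = 0.675.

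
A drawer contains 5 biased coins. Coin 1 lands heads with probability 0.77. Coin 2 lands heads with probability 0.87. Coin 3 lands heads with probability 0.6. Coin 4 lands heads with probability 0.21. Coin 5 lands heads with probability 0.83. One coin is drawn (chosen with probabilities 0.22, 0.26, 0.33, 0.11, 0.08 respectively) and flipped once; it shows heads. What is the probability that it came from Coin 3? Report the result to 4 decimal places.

Posterior probability ≈ 0.2899

P(heads|C1) = 0.77; P(heads|C2) = 0.87; P(heads|C3) = 0.6; P(heads|C4) = 0.21; P(heads|C5) = 0.83.
Prior × likelihood for each source: 0.22·0.77=0.1694, 0.26·0.87=0.2262, 0.33·0.6=0.1980, 0.11·0.21=0.02310, 0.08·0.83=0.06640. Summing gives P(heads) = 0.68310.
P(Coin 3 | heads) = 0.1980 / 0.68310 = 0.2899.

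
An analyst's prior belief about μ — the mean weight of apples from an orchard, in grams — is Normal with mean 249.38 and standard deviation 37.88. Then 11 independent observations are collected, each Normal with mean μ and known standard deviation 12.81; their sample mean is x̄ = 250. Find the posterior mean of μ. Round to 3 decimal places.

Posterior mean ≈ 249.994

Prior precision 1/τ₀² = 1/37.88² = 0.00069692; data precision n/σ² = 11/12.81² = 0.0670339.
Posterior precision = 0.00069692 + 0.0670339 = 0.0677308.
Posterior mean = (0.00069692·249.38 + 0.0670339·250) / 0.0677308 = 249.994.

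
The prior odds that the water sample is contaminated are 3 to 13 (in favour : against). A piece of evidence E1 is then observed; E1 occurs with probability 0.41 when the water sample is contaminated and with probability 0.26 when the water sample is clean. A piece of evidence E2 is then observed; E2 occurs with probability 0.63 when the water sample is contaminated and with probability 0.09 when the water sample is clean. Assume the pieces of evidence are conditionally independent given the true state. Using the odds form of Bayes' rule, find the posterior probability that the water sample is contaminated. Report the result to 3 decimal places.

Posterior probability ≈ 0.718

Prior odds = 3/13 = 0.23077.
Likelihood ratio for E1 = 0.41/0.26 = 1.5769.
Likelihood ratio for E2 = 0.63/0.09 = 7.0000.
Posterior odds = prior odds × LR₁ × LR₂ = 2.5473.
Posterior probability = odds/(1+odds) = 2.5473/3.5473 = 0.718.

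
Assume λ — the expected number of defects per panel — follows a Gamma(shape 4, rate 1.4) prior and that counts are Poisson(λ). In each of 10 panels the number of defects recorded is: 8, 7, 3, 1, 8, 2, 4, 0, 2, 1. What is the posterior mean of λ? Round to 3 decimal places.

The Poisson likelihood adds the total count to the shape and the number of exposure periods to the rate. Here ∑xᵢ = 36 and n = 10, so shape 4→40 and rate 1.4→11.4.
E[λ | data] = 40/11.4 = 3.509.

Posterior mean ≈ 3.509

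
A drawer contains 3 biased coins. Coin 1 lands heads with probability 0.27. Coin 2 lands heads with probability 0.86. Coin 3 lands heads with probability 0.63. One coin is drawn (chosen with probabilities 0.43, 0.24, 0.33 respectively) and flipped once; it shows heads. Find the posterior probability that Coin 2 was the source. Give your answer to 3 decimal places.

Tabulate prior·likelihood by source: [1] prior 0.43, lik 0.27, product 0.1161; [2] prior 0.24, lik 0.86, product 0.2064; [3] prior 0.33, lik 0.63, product 0.2079.
Normalizing constant = 0.53040; the posterior for Coin 2 is its product over the sum, 0.2064/0.53040 = 0.389.

Posterior probability ≈ 0.389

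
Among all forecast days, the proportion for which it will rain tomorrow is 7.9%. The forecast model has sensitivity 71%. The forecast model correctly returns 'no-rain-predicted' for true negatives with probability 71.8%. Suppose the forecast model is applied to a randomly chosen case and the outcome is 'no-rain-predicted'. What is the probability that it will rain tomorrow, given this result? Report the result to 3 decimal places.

Let H be the event that it will rain tomorrow. P(H) = 0.079, so P(¬H) = 0.921. With E the 'no-rain-predicted' result, P(E|H) = 0.29 and P(E|¬H) = 0.718.
P(E) = 0.29·0.079 + 0.718·0.921 = 0.022910 + 0.66128 = 0.68419.
By Bayes' theorem, P(H|E) = 0.022910 / 0.68419 = 0.033.

P(H | E) ≈ 0.033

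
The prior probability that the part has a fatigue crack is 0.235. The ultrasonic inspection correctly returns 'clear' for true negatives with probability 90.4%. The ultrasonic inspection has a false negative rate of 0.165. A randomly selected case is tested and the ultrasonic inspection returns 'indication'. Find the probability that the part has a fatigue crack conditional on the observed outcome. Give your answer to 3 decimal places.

Write H for 'the part has a fatigue crack'. Prior odds H:¬H = 0.235/0.765 = 0.30719. For the 'indication' outcome, the likelihood ratio is 0.835/0.096 = 8.6979.
Posterior odds = 0.30719 × 8.6979 = 2.6719, so P(H|E) = 2.6719/(1+2.6719) = 0.728.

P(H | E) ≈ 0.728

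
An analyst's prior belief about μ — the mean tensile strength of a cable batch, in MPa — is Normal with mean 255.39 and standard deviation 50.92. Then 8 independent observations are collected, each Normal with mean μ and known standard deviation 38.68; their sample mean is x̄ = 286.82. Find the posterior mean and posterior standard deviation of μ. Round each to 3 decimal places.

With known σ, the Normal prior is conjugate. Weight on the data is w = (n/σ²)/(n/σ² + 1/τ₀²) = 0.00534708/(0.00534708+0.00038568) = 0.93272.
Posterior mean = w·x̄ + (1−w)·μ₀ = 0.93272·286.82 + 0.067276·255.39 = 284.706. Posterior variance = 1/(0.00534708+0.00038568) = 174.436, so SD = 13.207.

Posterior mean ≈ 284.706; posterior SD ≈ 13.207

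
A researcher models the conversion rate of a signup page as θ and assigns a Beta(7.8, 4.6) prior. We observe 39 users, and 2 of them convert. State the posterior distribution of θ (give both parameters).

Observing 2 successes and 37 failures updates Beta(7.8, 4.6) by adding the success and failure counts to the two shape parameters: α = 7.8+2 = 9.8, β = 4.6+37 = 41.6.

Posterior: Beta(9.8, 41.6)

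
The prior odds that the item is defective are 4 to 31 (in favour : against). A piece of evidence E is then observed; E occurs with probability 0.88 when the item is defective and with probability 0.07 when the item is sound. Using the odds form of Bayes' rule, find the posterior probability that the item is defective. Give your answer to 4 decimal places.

Posterior probability ≈ 0.6186

Prior odds = 4/31 = 0.12903. In log-odds, ln(0.12903) = -2.0477.
Add log likelihood ratio: ln(12.571) = 2.5314.
Posterior log-odds = 0.48373, so posterior odds = exp(0.48373) = 1.6221. Converting, P(H|E) = 1.6221/2.6221 = 0.6186.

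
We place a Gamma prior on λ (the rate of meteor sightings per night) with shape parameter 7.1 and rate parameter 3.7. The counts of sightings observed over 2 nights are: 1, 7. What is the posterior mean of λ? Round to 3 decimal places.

Posterior mean ≈ 2.649

Total count ∑xᵢ = 8 over n = 2 nights.
Gamma is conjugate to the Poisson likelihood: posterior is Gamma(shape = 7.1+8 = 15.1, rate = 3.7+2 = 5.7).
Posterior mean = shape/rate = 15.1/5.7 = 2.649.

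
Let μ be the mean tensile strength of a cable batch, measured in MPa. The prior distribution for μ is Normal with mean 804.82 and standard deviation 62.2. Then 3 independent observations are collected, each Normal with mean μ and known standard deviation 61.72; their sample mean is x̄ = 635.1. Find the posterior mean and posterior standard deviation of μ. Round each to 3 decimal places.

Prior precision 1/τ₀² = 1/62.2² = 0.00025848; data precision n/σ² = 3/61.72² = 0.00078753.
Posterior precision = 0.00025848 + 0.00078753 = 0.00104601, giving posterior SD = 1/√0.00104601 = 30.919.
Posterior mean = (0.00025848·804.82 + 0.00078753·635.1) / 0.00104601 = 677.039.

Posterior mean ≈ 677.039; posterior SD ≈ 30.919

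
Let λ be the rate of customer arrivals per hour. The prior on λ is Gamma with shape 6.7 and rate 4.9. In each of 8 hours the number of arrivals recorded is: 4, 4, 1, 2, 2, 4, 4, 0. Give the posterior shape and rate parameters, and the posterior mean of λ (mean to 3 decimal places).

Posterior: Gamma(shape=27.7, rate=12.9); mean ≈ 2.147

The Poisson likelihood adds the total count to the shape and the number of exposure periods to the rate. Here ∑xᵢ = 21 and n = 8, so shape 6.7→27.7 and rate 4.9→12.9.
Posterior mean = shape/rate = 27.7/12.9 = 2.147.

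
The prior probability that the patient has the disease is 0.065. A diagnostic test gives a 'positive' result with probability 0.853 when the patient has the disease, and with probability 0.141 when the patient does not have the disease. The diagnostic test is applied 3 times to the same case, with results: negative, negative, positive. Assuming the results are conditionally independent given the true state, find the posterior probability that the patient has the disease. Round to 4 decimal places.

Let H be the event that the patient has the disease; start with P(H) = 0.065. P('positive'|H) = 0.853, P('positive'|¬H) = 0.141.
Update on result 1 ('negative'): P(H) ← 0.147·0.0650 / (0.147·0.0650 + 0.859·0.9350) = 0.0095550/0.81272 = 0.0118.
Update on result 2 ('negative'): P(H) ← 0.147·0.0118 / (0.147·0.0118 + 0.859·0.9882) = 0.0017283/0.85063 = 0.0020.
Update on result 3 ('positive'): P(H) ← 0.853·0.0020 / (0.853·0.0020 + 0.141·0.9980) = 0.0017331/0.14245 = 0.0122.

Posterior P(H) ≈ 0.0122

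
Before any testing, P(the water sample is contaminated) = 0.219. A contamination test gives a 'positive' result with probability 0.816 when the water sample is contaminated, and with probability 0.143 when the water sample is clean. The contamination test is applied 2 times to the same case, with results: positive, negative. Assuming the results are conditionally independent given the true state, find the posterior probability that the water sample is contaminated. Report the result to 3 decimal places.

Let H be the event that the water sample is contaminated; start with P(H) = 0.219. P('positive'|H) = 0.816, P('positive'|¬H) = 0.143.
Update on result 1 ('positive'): P(H) ← 0.816·0.2190 / (0.816·0.2190 + 0.143·0.7810) = 0.17870/0.29039 = 0.6154.
Update on result 2 ('negative'): P(H) ← 0.184·0.6154 / (0.184·0.6154 + 0.857·0.3846) = 0.11323/0.44284 = 0.2557.

Posterior P(H) ≈ 0.256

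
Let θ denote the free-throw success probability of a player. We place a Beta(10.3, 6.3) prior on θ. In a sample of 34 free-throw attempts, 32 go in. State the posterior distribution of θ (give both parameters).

Posterior: Beta(42.3, 8.3)

Observing 32 successes and 2 failures updates Beta(10.3, 6.3) by adding the success and failure counts to the two shape parameters: α = 10.3+32 = 42.3, β = 6.3+2 = 8.3.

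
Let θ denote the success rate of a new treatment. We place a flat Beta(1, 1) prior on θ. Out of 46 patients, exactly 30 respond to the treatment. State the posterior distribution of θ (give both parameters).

The binomial likelihood is conjugate to the Beta prior: with 30 successes and 16 failures, the posterior is Beta(1+30, 1+16) = Beta(31, 17).

Posterior: Beta(31, 17)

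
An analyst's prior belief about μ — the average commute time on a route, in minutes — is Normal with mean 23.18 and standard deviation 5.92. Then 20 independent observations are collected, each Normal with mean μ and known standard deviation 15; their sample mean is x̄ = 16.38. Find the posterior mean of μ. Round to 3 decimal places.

Prior precision 1/τ₀² = 1/5.92² = 0.0285336; data precision n/σ² = 20/15² = 0.0888889.
Posterior precision = 0.0285336 + 0.0888889 = 0.117422.
Posterior mean = (0.0285336·23.18 + 0.0888889·16.38) / 0.117422 = 18.032.

Posterior mean ≈ 18.032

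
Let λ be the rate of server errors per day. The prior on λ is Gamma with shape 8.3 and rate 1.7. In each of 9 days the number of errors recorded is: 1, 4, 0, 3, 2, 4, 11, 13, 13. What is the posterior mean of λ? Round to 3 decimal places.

The Poisson likelihood adds the total count to the shape and the number of exposure periods to the rate. Here ∑xᵢ = 51 and n = 9, so shape 8.3→59.3 and rate 1.7→10.7.
Posterior mean = shape/rate = 59.3/10.7 = 5.542.

Posterior mean ≈ 5.542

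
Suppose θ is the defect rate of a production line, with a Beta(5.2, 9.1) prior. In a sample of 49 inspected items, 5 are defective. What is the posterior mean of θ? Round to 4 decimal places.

The binomial likelihood is conjugate to the Beta prior: with 5 successes and 44 failures, the posterior is Beta(5.2+5, 9.1+44) = Beta(10.2, 53.1).
E[θ | data] = 10.2/(10.2+53.1) = 0.1611.

Posterior mean ≈ 0.1611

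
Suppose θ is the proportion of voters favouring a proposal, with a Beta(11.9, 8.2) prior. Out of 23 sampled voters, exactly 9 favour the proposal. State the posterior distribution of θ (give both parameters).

The binomial likelihood is conjugate to the Beta prior: with 9 successes and 14 failures, the posterior is Beta(11.9+9, 8.2+14) = Beta(20.9, 22.2).

Posterior: Beta(20.9, 22.2)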